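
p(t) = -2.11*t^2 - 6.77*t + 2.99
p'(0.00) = -6.77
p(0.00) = 2.99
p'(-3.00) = 5.89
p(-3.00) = 4.31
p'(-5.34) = 15.76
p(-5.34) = -21.03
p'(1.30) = -12.26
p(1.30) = -9.38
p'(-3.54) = 8.17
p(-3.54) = 0.51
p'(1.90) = -14.79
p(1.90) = -17.49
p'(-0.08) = -6.43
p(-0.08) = 3.52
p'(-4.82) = 13.57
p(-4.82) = -13.40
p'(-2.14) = 2.26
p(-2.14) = 7.81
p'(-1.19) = -1.75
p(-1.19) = 8.06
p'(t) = -4.22*t - 6.77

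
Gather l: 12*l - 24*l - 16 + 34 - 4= 14 - 12*l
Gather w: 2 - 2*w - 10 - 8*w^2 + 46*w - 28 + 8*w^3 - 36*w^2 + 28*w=8*w^3 - 44*w^2 + 72*w - 36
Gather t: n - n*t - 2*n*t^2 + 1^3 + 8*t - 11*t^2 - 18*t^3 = n - 18*t^3 + t^2*(-2*n - 11) + t*(8 - n) + 1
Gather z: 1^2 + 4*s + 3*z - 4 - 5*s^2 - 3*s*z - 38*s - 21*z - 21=-5*s^2 - 34*s + z*(-3*s - 18) - 24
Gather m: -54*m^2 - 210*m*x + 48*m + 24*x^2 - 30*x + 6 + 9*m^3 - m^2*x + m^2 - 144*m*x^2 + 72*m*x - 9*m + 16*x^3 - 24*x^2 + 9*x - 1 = 9*m^3 + m^2*(-x - 53) + m*(-144*x^2 - 138*x + 39) + 16*x^3 - 21*x + 5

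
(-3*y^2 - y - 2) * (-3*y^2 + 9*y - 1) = 9*y^4 - 24*y^3 - 17*y + 2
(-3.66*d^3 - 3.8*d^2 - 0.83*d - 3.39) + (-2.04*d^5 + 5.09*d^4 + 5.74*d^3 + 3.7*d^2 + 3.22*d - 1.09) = -2.04*d^5 + 5.09*d^4 + 2.08*d^3 - 0.0999999999999996*d^2 + 2.39*d - 4.48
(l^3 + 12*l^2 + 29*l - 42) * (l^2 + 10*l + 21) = l^5 + 22*l^4 + 170*l^3 + 500*l^2 + 189*l - 882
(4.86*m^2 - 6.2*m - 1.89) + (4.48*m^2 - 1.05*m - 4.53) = 9.34*m^2 - 7.25*m - 6.42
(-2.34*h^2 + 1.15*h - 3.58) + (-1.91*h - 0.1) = -2.34*h^2 - 0.76*h - 3.68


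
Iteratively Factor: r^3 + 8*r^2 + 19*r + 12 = (r + 3)*(r^2 + 5*r + 4) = (r + 1)*(r + 3)*(r + 4)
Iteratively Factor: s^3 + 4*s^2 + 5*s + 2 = (s + 1)*(s^2 + 3*s + 2) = (s + 1)^2*(s + 2)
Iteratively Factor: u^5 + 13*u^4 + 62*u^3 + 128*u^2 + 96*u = (u + 4)*(u^4 + 9*u^3 + 26*u^2 + 24*u) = u*(u + 4)*(u^3 + 9*u^2 + 26*u + 24) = u*(u + 2)*(u + 4)*(u^2 + 7*u + 12) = u*(u + 2)*(u + 3)*(u + 4)*(u + 4)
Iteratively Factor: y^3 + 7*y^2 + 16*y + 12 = (y + 3)*(y^2 + 4*y + 4) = (y + 2)*(y + 3)*(y + 2)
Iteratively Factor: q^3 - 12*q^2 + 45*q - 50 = (q - 2)*(q^2 - 10*q + 25) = (q - 5)*(q - 2)*(q - 5)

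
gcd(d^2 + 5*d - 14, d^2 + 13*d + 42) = d + 7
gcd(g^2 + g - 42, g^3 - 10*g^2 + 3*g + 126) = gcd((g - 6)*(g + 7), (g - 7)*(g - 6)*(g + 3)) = g - 6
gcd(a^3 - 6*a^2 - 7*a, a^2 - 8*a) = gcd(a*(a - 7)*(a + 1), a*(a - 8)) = a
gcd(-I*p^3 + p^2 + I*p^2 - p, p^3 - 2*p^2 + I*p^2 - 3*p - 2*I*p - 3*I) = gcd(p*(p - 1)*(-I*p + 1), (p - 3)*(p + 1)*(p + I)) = p + I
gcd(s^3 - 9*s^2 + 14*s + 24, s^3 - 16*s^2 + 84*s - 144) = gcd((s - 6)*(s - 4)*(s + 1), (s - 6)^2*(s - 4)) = s^2 - 10*s + 24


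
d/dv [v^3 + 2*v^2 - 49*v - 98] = 3*v^2 + 4*v - 49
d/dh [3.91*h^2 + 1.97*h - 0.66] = 7.82*h + 1.97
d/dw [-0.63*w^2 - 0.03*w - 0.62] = -1.26*w - 0.03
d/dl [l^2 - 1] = 2*l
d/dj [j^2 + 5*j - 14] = 2*j + 5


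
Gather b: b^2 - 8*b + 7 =b^2 - 8*b + 7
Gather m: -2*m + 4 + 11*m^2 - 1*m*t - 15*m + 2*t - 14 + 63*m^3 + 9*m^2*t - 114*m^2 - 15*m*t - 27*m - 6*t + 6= 63*m^3 + m^2*(9*t - 103) + m*(-16*t - 44) - 4*t - 4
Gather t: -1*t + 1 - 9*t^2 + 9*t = -9*t^2 + 8*t + 1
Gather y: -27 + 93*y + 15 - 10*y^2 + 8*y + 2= -10*y^2 + 101*y - 10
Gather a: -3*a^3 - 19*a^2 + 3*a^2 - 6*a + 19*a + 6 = -3*a^3 - 16*a^2 + 13*a + 6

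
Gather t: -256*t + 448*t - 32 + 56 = 192*t + 24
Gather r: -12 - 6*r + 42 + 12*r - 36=6*r - 6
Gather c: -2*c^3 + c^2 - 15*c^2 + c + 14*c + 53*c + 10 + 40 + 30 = -2*c^3 - 14*c^2 + 68*c + 80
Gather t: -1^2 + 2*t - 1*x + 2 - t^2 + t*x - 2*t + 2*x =-t^2 + t*x + x + 1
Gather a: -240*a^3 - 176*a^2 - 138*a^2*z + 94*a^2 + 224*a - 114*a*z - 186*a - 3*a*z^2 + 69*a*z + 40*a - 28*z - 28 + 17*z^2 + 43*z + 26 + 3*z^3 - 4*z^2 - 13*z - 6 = -240*a^3 + a^2*(-138*z - 82) + a*(-3*z^2 - 45*z + 78) + 3*z^3 + 13*z^2 + 2*z - 8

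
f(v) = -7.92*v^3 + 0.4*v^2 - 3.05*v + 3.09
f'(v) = -23.76*v^2 + 0.8*v - 3.05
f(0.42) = 1.29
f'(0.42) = -6.91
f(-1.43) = 31.43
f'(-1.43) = -52.78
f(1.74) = -42.73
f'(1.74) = -73.59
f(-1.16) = 19.53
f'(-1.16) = -35.95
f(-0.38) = 4.74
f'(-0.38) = -6.78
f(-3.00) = 229.68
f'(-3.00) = -219.29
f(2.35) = -104.65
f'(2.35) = -132.38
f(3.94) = -487.13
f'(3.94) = -368.74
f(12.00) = -13661.67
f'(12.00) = -3414.89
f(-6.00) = 1746.51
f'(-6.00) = -863.21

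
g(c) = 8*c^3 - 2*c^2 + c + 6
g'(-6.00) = 889.00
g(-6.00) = -1800.00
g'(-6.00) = 889.00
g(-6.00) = -1800.00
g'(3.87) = 344.97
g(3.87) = 443.60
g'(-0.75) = 17.50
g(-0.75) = 0.75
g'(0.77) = 12.15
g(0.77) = 9.24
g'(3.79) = 330.58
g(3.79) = 416.58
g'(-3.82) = 366.50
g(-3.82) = -472.95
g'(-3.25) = 267.50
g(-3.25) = -293.00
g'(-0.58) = 11.39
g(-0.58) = 3.19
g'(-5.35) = 709.34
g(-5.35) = -1281.64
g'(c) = 24*c^2 - 4*c + 1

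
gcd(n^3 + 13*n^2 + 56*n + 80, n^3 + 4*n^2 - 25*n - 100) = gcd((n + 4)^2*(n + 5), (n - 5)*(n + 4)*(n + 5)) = n^2 + 9*n + 20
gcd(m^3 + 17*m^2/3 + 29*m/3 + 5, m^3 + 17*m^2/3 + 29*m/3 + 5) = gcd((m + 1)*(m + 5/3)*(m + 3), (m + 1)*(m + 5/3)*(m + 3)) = m^3 + 17*m^2/3 + 29*m/3 + 5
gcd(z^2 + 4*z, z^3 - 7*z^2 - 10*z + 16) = 1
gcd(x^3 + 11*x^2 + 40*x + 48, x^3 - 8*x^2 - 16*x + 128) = x + 4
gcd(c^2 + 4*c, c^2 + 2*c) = c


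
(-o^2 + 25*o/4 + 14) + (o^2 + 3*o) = 37*o/4 + 14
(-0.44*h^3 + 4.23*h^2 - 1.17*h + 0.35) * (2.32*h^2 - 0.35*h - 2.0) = -1.0208*h^5 + 9.9676*h^4 - 3.3149*h^3 - 7.2385*h^2 + 2.2175*h - 0.7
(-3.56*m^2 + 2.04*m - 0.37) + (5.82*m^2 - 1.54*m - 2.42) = 2.26*m^2 + 0.5*m - 2.79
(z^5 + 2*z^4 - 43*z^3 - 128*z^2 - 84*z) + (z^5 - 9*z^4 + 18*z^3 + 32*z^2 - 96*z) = 2*z^5 - 7*z^4 - 25*z^3 - 96*z^2 - 180*z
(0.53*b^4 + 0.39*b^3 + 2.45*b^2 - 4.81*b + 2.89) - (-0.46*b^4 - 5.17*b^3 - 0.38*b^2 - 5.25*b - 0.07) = 0.99*b^4 + 5.56*b^3 + 2.83*b^2 + 0.44*b + 2.96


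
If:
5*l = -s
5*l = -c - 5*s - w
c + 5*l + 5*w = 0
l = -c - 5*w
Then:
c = 0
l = 0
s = 0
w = 0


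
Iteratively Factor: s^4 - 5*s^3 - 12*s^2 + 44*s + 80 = (s + 2)*(s^3 - 7*s^2 + 2*s + 40) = (s - 4)*(s + 2)*(s^2 - 3*s - 10) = (s - 4)*(s + 2)^2*(s - 5)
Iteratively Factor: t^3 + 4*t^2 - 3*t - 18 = (t + 3)*(t^2 + t - 6) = (t - 2)*(t + 3)*(t + 3)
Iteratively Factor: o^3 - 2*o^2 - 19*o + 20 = (o + 4)*(o^2 - 6*o + 5) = (o - 1)*(o + 4)*(o - 5)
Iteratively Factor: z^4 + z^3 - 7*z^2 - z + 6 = (z - 1)*(z^3 + 2*z^2 - 5*z - 6) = (z - 1)*(z + 1)*(z^2 + z - 6) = (z - 1)*(z + 1)*(z + 3)*(z - 2)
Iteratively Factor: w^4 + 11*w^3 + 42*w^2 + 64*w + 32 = (w + 4)*(w^3 + 7*w^2 + 14*w + 8) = (w + 4)^2*(w^2 + 3*w + 2) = (w + 2)*(w + 4)^2*(w + 1)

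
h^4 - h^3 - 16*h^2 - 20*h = h*(h - 5)*(h + 2)^2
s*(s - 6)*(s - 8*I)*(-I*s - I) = -I*s^4 - 8*s^3 + 5*I*s^3 + 40*s^2 + 6*I*s^2 + 48*s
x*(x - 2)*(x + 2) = x^3 - 4*x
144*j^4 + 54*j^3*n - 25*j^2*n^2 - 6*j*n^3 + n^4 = (-8*j + n)*(-3*j + n)*(2*j + n)*(3*j + n)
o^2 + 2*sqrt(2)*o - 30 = (o - 3*sqrt(2))*(o + 5*sqrt(2))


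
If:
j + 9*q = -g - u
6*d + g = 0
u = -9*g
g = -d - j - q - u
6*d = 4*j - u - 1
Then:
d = -2/513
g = 4/171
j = 131/684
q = -1/2052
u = -4/19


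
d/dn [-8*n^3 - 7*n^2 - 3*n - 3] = -24*n^2 - 14*n - 3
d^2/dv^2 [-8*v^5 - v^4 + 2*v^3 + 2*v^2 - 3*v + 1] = -160*v^3 - 12*v^2 + 12*v + 4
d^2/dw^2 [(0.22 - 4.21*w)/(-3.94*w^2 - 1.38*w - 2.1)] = ((4.21*w - 0.22)*(7.88*w + 1.38)*(15.76*w + 2.76) - (99.5244*w + 9.886)*(3.94*w^2 + 1.38*w + 2.1))/(3.94*w^2 + 1.38*w + 2.1)^3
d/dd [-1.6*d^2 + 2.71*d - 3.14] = 2.71 - 3.2*d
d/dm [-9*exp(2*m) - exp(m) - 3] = (-18*exp(m) - 1)*exp(m)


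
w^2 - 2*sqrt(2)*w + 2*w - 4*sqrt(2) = (w + 2)*(w - 2*sqrt(2))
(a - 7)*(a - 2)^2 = a^3 - 11*a^2 + 32*a - 28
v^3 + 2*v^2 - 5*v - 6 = (v - 2)*(v + 1)*(v + 3)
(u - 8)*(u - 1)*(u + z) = u^3 + u^2*z - 9*u^2 - 9*u*z + 8*u + 8*z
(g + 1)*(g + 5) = g^2 + 6*g + 5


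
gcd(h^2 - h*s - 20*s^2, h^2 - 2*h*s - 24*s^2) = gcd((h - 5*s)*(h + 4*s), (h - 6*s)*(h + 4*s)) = h + 4*s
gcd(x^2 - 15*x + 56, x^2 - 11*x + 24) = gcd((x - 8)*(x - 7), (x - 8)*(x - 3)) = x - 8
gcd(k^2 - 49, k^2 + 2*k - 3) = 1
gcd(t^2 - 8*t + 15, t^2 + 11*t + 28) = 1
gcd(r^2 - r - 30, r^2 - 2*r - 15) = 1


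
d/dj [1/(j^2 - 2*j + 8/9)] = 162*(1 - j)/(9*j^2 - 18*j + 8)^2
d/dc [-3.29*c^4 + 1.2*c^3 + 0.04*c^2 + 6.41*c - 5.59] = -13.16*c^3 + 3.6*c^2 + 0.08*c + 6.41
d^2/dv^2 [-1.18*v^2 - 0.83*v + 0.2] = -2.36000000000000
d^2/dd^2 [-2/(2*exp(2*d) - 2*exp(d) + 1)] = 4*(-4*(2*exp(d) - 1)^2*exp(d) + (4*exp(d) - 1)*(2*exp(2*d) - 2*exp(d) + 1))*exp(d)/(2*exp(2*d) - 2*exp(d) + 1)^3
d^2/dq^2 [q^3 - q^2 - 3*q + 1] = 6*q - 2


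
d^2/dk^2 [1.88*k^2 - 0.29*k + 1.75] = 3.76000000000000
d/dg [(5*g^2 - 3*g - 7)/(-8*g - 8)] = (-5*g^2 - 10*g - 4)/(8*(g^2 + 2*g + 1))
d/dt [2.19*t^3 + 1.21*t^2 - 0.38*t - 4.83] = 6.57*t^2 + 2.42*t - 0.38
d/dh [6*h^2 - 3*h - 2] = 12*h - 3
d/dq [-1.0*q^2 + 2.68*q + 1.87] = 2.68 - 2.0*q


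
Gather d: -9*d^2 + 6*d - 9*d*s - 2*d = -9*d^2 + d*(4 - 9*s)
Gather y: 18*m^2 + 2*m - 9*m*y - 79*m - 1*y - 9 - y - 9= 18*m^2 - 77*m + y*(-9*m - 2) - 18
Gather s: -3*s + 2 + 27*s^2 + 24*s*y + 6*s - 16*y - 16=27*s^2 + s*(24*y + 3) - 16*y - 14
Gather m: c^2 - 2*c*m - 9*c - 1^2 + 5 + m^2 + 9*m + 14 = c^2 - 9*c + m^2 + m*(9 - 2*c) + 18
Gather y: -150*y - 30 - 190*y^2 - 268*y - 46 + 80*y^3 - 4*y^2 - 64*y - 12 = 80*y^3 - 194*y^2 - 482*y - 88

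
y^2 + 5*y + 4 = (y + 1)*(y + 4)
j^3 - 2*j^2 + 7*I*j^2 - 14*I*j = j*(j - 2)*(j + 7*I)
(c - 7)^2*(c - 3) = c^3 - 17*c^2 + 91*c - 147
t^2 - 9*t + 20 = (t - 5)*(t - 4)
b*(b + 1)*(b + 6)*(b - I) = b^4 + 7*b^3 - I*b^3 + 6*b^2 - 7*I*b^2 - 6*I*b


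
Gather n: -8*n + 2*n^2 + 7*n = 2*n^2 - n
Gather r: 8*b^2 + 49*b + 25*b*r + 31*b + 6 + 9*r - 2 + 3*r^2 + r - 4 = 8*b^2 + 80*b + 3*r^2 + r*(25*b + 10)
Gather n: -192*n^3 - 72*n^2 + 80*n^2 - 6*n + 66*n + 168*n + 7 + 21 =-192*n^3 + 8*n^2 + 228*n + 28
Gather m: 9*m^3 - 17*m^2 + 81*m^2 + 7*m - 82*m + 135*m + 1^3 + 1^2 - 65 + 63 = 9*m^3 + 64*m^2 + 60*m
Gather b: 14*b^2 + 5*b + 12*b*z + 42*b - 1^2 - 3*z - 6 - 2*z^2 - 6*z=14*b^2 + b*(12*z + 47) - 2*z^2 - 9*z - 7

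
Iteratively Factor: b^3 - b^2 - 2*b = (b + 1)*(b^2 - 2*b) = b*(b + 1)*(b - 2)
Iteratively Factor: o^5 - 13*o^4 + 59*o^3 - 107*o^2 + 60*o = (o - 3)*(o^4 - 10*o^3 + 29*o^2 - 20*o) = (o - 5)*(o - 3)*(o^3 - 5*o^2 + 4*o) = (o - 5)*(o - 3)*(o - 1)*(o^2 - 4*o) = o*(o - 5)*(o - 3)*(o - 1)*(o - 4)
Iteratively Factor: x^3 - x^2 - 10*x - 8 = (x + 2)*(x^2 - 3*x - 4) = (x - 4)*(x + 2)*(x + 1)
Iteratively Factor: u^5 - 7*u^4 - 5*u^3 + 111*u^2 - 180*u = (u - 5)*(u^4 - 2*u^3 - 15*u^2 + 36*u) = (u - 5)*(u + 4)*(u^3 - 6*u^2 + 9*u) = (u - 5)*(u - 3)*(u + 4)*(u^2 - 3*u) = u*(u - 5)*(u - 3)*(u + 4)*(u - 3)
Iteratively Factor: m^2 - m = (m - 1)*(m)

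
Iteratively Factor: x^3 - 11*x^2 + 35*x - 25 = (x - 5)*(x^2 - 6*x + 5) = (x - 5)*(x - 1)*(x - 5)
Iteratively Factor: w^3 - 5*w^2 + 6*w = (w - 3)*(w^2 - 2*w) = w*(w - 3)*(w - 2)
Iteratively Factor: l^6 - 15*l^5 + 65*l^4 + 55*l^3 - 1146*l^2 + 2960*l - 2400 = (l - 4)*(l^5 - 11*l^4 + 21*l^3 + 139*l^2 - 590*l + 600) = (l - 4)*(l + 4)*(l^4 - 15*l^3 + 81*l^2 - 185*l + 150) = (l - 4)*(l - 3)*(l + 4)*(l^3 - 12*l^2 + 45*l - 50) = (l - 4)*(l - 3)*(l - 2)*(l + 4)*(l^2 - 10*l + 25) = (l - 5)*(l - 4)*(l - 3)*(l - 2)*(l + 4)*(l - 5)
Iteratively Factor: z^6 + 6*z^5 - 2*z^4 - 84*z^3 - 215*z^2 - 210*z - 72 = (z + 1)*(z^5 + 5*z^4 - 7*z^3 - 77*z^2 - 138*z - 72) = (z - 4)*(z + 1)*(z^4 + 9*z^3 + 29*z^2 + 39*z + 18) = (z - 4)*(z + 1)*(z + 2)*(z^3 + 7*z^2 + 15*z + 9) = (z - 4)*(z + 1)*(z + 2)*(z + 3)*(z^2 + 4*z + 3) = (z - 4)*(z + 1)^2*(z + 2)*(z + 3)*(z + 3)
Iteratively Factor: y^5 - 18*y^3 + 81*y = (y)*(y^4 - 18*y^2 + 81) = y*(y - 3)*(y^3 + 3*y^2 - 9*y - 27) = y*(y - 3)*(y + 3)*(y^2 - 9) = y*(y - 3)*(y + 3)^2*(y - 3)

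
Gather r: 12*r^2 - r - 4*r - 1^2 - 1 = 12*r^2 - 5*r - 2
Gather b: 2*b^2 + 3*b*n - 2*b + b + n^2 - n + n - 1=2*b^2 + b*(3*n - 1) + n^2 - 1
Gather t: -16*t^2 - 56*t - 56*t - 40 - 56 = -16*t^2 - 112*t - 96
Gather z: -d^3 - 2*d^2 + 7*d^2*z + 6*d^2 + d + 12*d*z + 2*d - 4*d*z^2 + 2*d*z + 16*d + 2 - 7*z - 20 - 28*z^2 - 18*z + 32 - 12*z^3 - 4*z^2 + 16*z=-d^3 + 4*d^2 + 19*d - 12*z^3 + z^2*(-4*d - 32) + z*(7*d^2 + 14*d - 9) + 14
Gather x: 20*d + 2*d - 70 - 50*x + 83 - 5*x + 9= 22*d - 55*x + 22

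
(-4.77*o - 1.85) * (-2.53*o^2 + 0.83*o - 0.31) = 12.0681*o^3 + 0.7214*o^2 - 0.0568000000000002*o + 0.5735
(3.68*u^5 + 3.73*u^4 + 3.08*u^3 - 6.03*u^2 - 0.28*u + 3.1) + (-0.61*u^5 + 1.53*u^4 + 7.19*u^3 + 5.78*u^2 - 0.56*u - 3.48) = 3.07*u^5 + 5.26*u^4 + 10.27*u^3 - 0.25*u^2 - 0.84*u - 0.38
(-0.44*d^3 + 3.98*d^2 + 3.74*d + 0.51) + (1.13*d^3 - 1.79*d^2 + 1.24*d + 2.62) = 0.69*d^3 + 2.19*d^2 + 4.98*d + 3.13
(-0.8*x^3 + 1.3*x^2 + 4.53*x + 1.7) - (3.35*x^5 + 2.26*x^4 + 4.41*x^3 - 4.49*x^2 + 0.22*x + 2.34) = -3.35*x^5 - 2.26*x^4 - 5.21*x^3 + 5.79*x^2 + 4.31*x - 0.64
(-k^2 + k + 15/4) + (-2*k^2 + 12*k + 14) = -3*k^2 + 13*k + 71/4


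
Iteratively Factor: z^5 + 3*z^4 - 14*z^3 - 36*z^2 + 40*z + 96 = (z + 2)*(z^4 + z^3 - 16*z^2 - 4*z + 48) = (z - 2)*(z + 2)*(z^3 + 3*z^2 - 10*z - 24) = (z - 2)*(z + 2)*(z + 4)*(z^2 - z - 6) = (z - 2)*(z + 2)^2*(z + 4)*(z - 3)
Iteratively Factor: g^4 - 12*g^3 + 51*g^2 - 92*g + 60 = (g - 5)*(g^3 - 7*g^2 + 16*g - 12) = (g - 5)*(g - 2)*(g^2 - 5*g + 6) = (g - 5)*(g - 2)^2*(g - 3)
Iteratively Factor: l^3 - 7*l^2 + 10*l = (l - 5)*(l^2 - 2*l) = l*(l - 5)*(l - 2)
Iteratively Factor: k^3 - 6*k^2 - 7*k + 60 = (k + 3)*(k^2 - 9*k + 20) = (k - 5)*(k + 3)*(k - 4)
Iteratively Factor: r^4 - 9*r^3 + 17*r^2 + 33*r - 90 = (r - 3)*(r^3 - 6*r^2 - r + 30) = (r - 3)*(r + 2)*(r^2 - 8*r + 15) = (r - 3)^2*(r + 2)*(r - 5)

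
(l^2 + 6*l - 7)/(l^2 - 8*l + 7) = (l + 7)/(l - 7)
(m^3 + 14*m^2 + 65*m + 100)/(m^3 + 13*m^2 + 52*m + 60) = (m^2 + 9*m + 20)/(m^2 + 8*m + 12)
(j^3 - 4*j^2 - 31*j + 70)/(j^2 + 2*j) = (j^3 - 4*j^2 - 31*j + 70)/(j*(j + 2))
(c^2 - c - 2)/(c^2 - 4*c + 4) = (c + 1)/(c - 2)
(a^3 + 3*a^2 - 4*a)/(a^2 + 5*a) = (a^2 + 3*a - 4)/(a + 5)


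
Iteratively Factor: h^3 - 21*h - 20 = (h + 4)*(h^2 - 4*h - 5) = (h + 1)*(h + 4)*(h - 5)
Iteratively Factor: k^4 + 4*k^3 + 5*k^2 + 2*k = (k + 1)*(k^3 + 3*k^2 + 2*k) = (k + 1)*(k + 2)*(k^2 + k) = k*(k + 1)*(k + 2)*(k + 1)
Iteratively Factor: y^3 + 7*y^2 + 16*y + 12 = (y + 2)*(y^2 + 5*y + 6) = (y + 2)^2*(y + 3)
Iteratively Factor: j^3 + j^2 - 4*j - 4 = (j + 2)*(j^2 - j - 2) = (j - 2)*(j + 2)*(j + 1)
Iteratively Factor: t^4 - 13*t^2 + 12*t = (t)*(t^3 - 13*t + 12) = t*(t + 4)*(t^2 - 4*t + 3) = t*(t - 1)*(t + 4)*(t - 3)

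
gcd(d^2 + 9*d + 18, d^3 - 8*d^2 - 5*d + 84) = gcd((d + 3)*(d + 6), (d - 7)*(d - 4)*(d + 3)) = d + 3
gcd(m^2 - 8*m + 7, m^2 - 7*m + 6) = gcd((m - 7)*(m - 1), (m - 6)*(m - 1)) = m - 1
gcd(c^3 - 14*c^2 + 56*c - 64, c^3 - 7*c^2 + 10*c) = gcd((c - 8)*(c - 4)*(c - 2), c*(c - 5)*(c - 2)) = c - 2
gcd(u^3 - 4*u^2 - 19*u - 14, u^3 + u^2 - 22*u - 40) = u + 2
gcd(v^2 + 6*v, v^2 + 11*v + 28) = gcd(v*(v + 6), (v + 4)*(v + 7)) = 1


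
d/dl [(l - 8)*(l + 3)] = 2*l - 5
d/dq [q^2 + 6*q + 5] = 2*q + 6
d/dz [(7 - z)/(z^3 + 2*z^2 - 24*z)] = (-z*(z^2 + 2*z - 24) + (z - 7)*(3*z^2 + 4*z - 24))/(z^2*(z^2 + 2*z - 24)^2)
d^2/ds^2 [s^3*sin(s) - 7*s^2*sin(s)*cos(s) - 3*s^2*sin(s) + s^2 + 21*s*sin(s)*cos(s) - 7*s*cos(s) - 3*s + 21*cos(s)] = -s^3*sin(s) + 3*s^2*sin(s) + 14*s^2*sin(2*s) + 6*s^2*cos(s) + 6*s*sin(s) - 42*s*sin(2*s) - 5*s*cos(s) - 28*s*cos(2*s) + 8*sin(s) - 7*sin(2*s) - 21*cos(s) + 42*cos(2*s) + 2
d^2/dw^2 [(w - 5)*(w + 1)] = 2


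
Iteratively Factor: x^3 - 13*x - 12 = (x - 4)*(x^2 + 4*x + 3) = (x - 4)*(x + 1)*(x + 3)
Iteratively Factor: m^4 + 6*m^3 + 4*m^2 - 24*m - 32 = (m + 2)*(m^3 + 4*m^2 - 4*m - 16) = (m - 2)*(m + 2)*(m^2 + 6*m + 8) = (m - 2)*(m + 2)^2*(m + 4)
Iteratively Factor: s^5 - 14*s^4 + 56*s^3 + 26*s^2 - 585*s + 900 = (s - 5)*(s^4 - 9*s^3 + 11*s^2 + 81*s - 180) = (s - 5)*(s + 3)*(s^3 - 12*s^2 + 47*s - 60) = (s - 5)*(s - 3)*(s + 3)*(s^2 - 9*s + 20) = (s - 5)*(s - 4)*(s - 3)*(s + 3)*(s - 5)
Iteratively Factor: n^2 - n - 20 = (n - 5)*(n + 4)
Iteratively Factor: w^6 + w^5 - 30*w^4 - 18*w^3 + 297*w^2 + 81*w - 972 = (w + 3)*(w^5 - 2*w^4 - 24*w^3 + 54*w^2 + 135*w - 324) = (w + 3)^2*(w^4 - 5*w^3 - 9*w^2 + 81*w - 108) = (w + 3)^2*(w + 4)*(w^3 - 9*w^2 + 27*w - 27) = (w - 3)*(w + 3)^2*(w + 4)*(w^2 - 6*w + 9) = (w - 3)^2*(w + 3)^2*(w + 4)*(w - 3)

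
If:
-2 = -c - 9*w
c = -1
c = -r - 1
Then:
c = -1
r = 0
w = 1/3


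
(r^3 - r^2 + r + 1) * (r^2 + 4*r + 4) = r^5 + 3*r^4 + r^3 + r^2 + 8*r + 4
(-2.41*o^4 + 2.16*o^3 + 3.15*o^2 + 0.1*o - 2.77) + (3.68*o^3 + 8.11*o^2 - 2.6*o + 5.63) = -2.41*o^4 + 5.84*o^3 + 11.26*o^2 - 2.5*o + 2.86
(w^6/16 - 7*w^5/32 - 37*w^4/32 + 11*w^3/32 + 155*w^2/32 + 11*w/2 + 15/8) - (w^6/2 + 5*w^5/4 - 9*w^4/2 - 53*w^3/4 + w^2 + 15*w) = -7*w^6/16 - 47*w^5/32 + 107*w^4/32 + 435*w^3/32 + 123*w^2/32 - 19*w/2 + 15/8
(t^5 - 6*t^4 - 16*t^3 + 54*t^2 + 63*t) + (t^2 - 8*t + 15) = t^5 - 6*t^4 - 16*t^3 + 55*t^2 + 55*t + 15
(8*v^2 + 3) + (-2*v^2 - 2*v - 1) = 6*v^2 - 2*v + 2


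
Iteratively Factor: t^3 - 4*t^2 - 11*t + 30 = (t + 3)*(t^2 - 7*t + 10) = (t - 5)*(t + 3)*(t - 2)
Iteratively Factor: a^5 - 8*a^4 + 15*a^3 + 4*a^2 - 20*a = (a - 2)*(a^4 - 6*a^3 + 3*a^2 + 10*a) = a*(a - 2)*(a^3 - 6*a^2 + 3*a + 10) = a*(a - 5)*(a - 2)*(a^2 - a - 2) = a*(a - 5)*(a - 2)*(a + 1)*(a - 2)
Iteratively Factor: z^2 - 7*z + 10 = (z - 2)*(z - 5)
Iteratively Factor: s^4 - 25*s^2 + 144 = (s - 4)*(s^3 + 4*s^2 - 9*s - 36) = (s - 4)*(s - 3)*(s^2 + 7*s + 12) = (s - 4)*(s - 3)*(s + 4)*(s + 3)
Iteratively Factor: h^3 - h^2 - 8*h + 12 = (h + 3)*(h^2 - 4*h + 4) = (h - 2)*(h + 3)*(h - 2)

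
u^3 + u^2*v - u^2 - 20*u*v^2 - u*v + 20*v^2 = (u - 1)*(u - 4*v)*(u + 5*v)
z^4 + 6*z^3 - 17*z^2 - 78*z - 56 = (z - 4)*(z + 1)*(z + 2)*(z + 7)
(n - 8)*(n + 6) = n^2 - 2*n - 48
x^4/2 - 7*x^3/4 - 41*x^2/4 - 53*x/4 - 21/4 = (x/2 + 1/2)*(x - 7)*(x + 1)*(x + 3/2)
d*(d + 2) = d^2 + 2*d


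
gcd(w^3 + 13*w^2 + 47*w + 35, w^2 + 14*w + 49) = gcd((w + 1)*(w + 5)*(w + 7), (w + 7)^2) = w + 7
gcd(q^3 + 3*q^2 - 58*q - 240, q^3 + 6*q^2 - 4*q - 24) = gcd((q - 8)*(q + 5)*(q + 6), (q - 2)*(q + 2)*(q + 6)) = q + 6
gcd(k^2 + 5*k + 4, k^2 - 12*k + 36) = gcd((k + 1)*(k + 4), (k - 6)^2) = 1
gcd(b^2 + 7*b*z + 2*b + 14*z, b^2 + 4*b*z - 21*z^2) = b + 7*z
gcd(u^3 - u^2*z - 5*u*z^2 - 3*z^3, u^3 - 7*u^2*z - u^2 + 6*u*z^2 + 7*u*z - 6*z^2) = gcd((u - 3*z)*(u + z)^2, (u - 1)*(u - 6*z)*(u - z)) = 1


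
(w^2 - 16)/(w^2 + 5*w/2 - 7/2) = 2*(w^2 - 16)/(2*w^2 + 5*w - 7)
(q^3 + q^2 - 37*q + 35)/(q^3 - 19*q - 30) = (q^2 + 6*q - 7)/(q^2 + 5*q + 6)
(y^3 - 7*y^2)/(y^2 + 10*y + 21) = y^2*(y - 7)/(y^2 + 10*y + 21)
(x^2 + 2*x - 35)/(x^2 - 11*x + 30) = (x + 7)/(x - 6)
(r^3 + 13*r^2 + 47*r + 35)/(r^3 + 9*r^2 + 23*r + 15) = (r + 7)/(r + 3)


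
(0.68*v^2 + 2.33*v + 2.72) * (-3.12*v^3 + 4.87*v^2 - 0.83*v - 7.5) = -2.1216*v^5 - 3.958*v^4 + 2.2963*v^3 + 6.2125*v^2 - 19.7326*v - 20.4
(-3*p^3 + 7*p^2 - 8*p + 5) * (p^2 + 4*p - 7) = -3*p^5 - 5*p^4 + 41*p^3 - 76*p^2 + 76*p - 35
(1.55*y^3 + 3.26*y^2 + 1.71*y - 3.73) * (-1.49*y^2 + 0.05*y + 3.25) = -2.3095*y^5 - 4.7799*y^4 + 2.6526*y^3 + 16.2382*y^2 + 5.371*y - 12.1225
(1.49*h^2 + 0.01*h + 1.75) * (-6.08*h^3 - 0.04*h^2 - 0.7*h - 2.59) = -9.0592*h^5 - 0.1204*h^4 - 11.6834*h^3 - 3.9361*h^2 - 1.2509*h - 4.5325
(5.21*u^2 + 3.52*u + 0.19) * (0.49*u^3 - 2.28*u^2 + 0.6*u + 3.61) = 2.5529*u^5 - 10.154*u^4 - 4.8065*u^3 + 20.4869*u^2 + 12.8212*u + 0.6859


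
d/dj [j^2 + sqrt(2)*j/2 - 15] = 2*j + sqrt(2)/2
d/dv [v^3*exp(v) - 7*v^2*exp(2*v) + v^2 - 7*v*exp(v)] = v^3*exp(v) - 14*v^2*exp(2*v) + 3*v^2*exp(v) - 14*v*exp(2*v) - 7*v*exp(v) + 2*v - 7*exp(v)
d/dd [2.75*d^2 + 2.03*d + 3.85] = 5.5*d + 2.03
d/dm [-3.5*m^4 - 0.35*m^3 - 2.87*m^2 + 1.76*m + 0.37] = -14.0*m^3 - 1.05*m^2 - 5.74*m + 1.76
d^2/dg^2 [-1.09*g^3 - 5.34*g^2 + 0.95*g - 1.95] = -6.54*g - 10.68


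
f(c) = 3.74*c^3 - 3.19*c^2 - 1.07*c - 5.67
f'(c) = 11.22*c^2 - 6.38*c - 1.07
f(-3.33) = -175.58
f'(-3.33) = 144.59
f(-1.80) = -35.89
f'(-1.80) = 46.77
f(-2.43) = -75.57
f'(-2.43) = 80.69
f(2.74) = 44.38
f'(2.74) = 65.68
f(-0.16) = -5.60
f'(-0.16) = 0.24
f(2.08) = 11.96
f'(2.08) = 34.20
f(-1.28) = -17.37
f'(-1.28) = 25.48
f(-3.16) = -152.16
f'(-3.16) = 131.13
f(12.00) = 5984.85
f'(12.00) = 1538.05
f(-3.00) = -132.15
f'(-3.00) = 119.05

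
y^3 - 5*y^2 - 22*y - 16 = (y - 8)*(y + 1)*(y + 2)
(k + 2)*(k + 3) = k^2 + 5*k + 6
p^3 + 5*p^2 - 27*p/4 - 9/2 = (p - 3/2)*(p + 1/2)*(p + 6)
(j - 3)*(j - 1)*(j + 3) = j^3 - j^2 - 9*j + 9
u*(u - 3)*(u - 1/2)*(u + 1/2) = u^4 - 3*u^3 - u^2/4 + 3*u/4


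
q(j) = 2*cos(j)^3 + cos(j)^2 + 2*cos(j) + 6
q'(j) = -6*sin(j)*cos(j)^2 - 2*sin(j)*cos(j) - 2*sin(j) = 2*(3*sin(j)^2 - cos(j) - 4)*sin(j)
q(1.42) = 6.33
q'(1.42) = -2.41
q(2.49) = 4.04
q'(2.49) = -2.55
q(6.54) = 10.68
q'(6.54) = -2.43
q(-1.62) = 5.90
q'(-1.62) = 1.91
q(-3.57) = 3.50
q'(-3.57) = -2.14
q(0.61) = 9.41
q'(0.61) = -4.39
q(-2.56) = 3.86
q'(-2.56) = 2.48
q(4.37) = 5.37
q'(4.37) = 1.89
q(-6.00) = 10.61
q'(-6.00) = -2.64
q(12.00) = 9.60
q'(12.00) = 4.27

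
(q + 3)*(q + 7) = q^2 + 10*q + 21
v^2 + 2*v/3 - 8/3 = (v - 4/3)*(v + 2)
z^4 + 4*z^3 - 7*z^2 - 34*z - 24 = (z - 3)*(z + 1)*(z + 2)*(z + 4)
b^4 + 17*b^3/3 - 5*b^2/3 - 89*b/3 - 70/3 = (b - 7/3)*(b + 1)*(b + 2)*(b + 5)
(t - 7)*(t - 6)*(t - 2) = t^3 - 15*t^2 + 68*t - 84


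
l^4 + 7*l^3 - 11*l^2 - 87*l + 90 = (l - 3)*(l - 1)*(l + 5)*(l + 6)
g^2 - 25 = (g - 5)*(g + 5)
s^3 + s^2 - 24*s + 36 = (s - 3)*(s - 2)*(s + 6)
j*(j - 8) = j^2 - 8*j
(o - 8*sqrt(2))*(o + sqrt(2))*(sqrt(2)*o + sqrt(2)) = sqrt(2)*o^3 - 14*o^2 + sqrt(2)*o^2 - 16*sqrt(2)*o - 14*o - 16*sqrt(2)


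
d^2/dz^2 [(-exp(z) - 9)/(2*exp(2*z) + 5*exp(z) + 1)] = (-4*exp(4*z) - 134*exp(3*z) - 258*exp(2*z) - 148*exp(z) + 44)*exp(z)/(8*exp(6*z) + 60*exp(5*z) + 162*exp(4*z) + 185*exp(3*z) + 81*exp(2*z) + 15*exp(z) + 1)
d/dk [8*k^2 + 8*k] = 16*k + 8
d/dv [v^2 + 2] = 2*v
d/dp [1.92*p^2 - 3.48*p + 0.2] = 3.84*p - 3.48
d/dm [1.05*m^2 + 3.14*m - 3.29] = 2.1*m + 3.14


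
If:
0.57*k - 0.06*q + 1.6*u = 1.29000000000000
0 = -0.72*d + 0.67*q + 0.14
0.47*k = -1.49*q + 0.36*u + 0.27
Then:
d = 1.01507439062995*u - 0.285308641975309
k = 2.20888888888889 - 2.69219373219373*u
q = 1.09082621082621*u - 0.515555555555556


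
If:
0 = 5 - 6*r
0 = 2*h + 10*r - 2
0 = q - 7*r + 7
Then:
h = -19/6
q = -7/6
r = 5/6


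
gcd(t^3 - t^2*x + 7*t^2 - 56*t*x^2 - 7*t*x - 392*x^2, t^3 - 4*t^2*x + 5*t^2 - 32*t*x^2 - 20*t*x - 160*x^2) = -t + 8*x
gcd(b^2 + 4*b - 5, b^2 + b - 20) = b + 5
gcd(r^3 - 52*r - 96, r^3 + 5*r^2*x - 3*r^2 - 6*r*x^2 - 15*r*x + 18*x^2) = 1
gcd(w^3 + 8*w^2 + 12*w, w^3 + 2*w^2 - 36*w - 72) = w^2 + 8*w + 12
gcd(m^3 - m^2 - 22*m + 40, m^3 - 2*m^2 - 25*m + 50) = m^2 + 3*m - 10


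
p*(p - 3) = p^2 - 3*p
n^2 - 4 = (n - 2)*(n + 2)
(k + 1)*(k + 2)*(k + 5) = k^3 + 8*k^2 + 17*k + 10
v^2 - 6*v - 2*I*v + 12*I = (v - 6)*(v - 2*I)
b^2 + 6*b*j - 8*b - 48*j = (b - 8)*(b + 6*j)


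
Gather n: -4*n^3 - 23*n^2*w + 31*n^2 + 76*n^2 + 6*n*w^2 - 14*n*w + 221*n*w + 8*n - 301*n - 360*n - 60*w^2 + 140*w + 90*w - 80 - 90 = -4*n^3 + n^2*(107 - 23*w) + n*(6*w^2 + 207*w - 653) - 60*w^2 + 230*w - 170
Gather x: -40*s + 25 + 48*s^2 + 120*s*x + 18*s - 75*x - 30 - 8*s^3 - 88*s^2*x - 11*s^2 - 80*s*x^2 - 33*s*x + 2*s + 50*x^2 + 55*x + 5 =-8*s^3 + 37*s^2 - 20*s + x^2*(50 - 80*s) + x*(-88*s^2 + 87*s - 20)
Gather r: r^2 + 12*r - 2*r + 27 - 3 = r^2 + 10*r + 24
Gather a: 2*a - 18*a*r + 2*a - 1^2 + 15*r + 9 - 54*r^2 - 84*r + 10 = a*(4 - 18*r) - 54*r^2 - 69*r + 18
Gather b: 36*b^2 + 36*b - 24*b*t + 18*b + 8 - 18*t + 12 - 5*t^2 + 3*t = 36*b^2 + b*(54 - 24*t) - 5*t^2 - 15*t + 20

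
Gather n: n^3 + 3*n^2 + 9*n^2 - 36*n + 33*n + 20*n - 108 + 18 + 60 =n^3 + 12*n^2 + 17*n - 30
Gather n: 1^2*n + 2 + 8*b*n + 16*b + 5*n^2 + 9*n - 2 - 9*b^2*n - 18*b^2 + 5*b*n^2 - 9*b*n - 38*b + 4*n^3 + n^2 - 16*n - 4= -18*b^2 - 22*b + 4*n^3 + n^2*(5*b + 6) + n*(-9*b^2 - b - 6) - 4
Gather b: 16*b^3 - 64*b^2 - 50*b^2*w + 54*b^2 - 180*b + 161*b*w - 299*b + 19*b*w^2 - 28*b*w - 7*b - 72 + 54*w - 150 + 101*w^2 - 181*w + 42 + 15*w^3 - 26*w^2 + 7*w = 16*b^3 + b^2*(-50*w - 10) + b*(19*w^2 + 133*w - 486) + 15*w^3 + 75*w^2 - 120*w - 180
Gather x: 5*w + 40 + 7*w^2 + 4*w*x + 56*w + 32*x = 7*w^2 + 61*w + x*(4*w + 32) + 40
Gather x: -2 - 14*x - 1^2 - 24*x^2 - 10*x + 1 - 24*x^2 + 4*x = -48*x^2 - 20*x - 2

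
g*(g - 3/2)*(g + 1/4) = g^3 - 5*g^2/4 - 3*g/8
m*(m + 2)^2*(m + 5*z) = m^4 + 5*m^3*z + 4*m^3 + 20*m^2*z + 4*m^2 + 20*m*z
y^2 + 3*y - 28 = (y - 4)*(y + 7)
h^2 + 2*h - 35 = (h - 5)*(h + 7)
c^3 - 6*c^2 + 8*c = c*(c - 4)*(c - 2)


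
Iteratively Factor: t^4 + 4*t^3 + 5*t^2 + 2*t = (t + 1)*(t^3 + 3*t^2 + 2*t) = t*(t + 1)*(t^2 + 3*t + 2) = t*(t + 1)*(t + 2)*(t + 1)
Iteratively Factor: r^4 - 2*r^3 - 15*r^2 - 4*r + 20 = (r - 1)*(r^3 - r^2 - 16*r - 20) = (r - 1)*(r + 2)*(r^2 - 3*r - 10) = (r - 5)*(r - 1)*(r + 2)*(r + 2)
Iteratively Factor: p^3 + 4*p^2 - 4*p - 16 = (p + 2)*(p^2 + 2*p - 8) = (p + 2)*(p + 4)*(p - 2)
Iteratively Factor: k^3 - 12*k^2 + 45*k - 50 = (k - 5)*(k^2 - 7*k + 10) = (k - 5)*(k - 2)*(k - 5)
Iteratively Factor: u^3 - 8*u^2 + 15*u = (u - 3)*(u^2 - 5*u) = u*(u - 3)*(u - 5)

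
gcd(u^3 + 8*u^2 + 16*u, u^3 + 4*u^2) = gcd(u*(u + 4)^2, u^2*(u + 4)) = u^2 + 4*u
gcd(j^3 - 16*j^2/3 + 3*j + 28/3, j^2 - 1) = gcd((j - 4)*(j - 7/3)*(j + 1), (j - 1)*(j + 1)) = j + 1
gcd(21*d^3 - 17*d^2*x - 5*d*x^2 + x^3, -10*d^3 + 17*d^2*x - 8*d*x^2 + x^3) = -d + x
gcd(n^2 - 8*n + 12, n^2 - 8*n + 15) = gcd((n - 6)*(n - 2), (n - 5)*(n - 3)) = 1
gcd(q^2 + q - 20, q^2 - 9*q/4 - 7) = q - 4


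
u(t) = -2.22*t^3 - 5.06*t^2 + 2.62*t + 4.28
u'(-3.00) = -26.96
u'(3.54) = -116.67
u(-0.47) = 2.16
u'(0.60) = -5.85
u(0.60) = 3.55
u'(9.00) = -627.92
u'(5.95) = -293.37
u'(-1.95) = -2.97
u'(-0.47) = 5.91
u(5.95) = -626.90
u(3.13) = -105.17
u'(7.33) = -429.39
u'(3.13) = -94.30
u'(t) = -6.66*t^2 - 10.12*t + 2.62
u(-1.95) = -3.61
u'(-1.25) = 4.86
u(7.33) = -1122.69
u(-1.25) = -2.57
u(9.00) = -2000.38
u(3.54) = -148.34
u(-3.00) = 10.82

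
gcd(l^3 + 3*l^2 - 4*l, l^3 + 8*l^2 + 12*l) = l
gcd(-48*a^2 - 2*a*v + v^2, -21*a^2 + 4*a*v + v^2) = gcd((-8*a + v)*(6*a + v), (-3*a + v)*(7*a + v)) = 1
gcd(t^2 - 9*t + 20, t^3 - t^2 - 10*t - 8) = t - 4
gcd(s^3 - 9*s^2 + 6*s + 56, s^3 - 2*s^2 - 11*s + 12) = s - 4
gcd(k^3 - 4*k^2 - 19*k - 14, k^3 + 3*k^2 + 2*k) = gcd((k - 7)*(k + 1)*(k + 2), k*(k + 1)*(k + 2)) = k^2 + 3*k + 2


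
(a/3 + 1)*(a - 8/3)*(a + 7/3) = a^3/3 + 8*a^2/9 - 65*a/27 - 56/9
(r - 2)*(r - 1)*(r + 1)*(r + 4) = r^4 + 2*r^3 - 9*r^2 - 2*r + 8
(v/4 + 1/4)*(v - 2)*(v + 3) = v^3/4 + v^2/2 - 5*v/4 - 3/2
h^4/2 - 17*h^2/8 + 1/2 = (h/2 + 1)*(h - 2)*(h - 1/2)*(h + 1/2)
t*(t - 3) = t^2 - 3*t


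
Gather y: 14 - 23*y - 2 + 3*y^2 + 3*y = 3*y^2 - 20*y + 12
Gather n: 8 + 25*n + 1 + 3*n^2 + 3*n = 3*n^2 + 28*n + 9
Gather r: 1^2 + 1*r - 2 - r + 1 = 0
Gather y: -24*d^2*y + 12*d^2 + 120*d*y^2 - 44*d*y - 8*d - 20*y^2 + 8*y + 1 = 12*d^2 - 8*d + y^2*(120*d - 20) + y*(-24*d^2 - 44*d + 8) + 1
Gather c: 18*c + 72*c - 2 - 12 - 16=90*c - 30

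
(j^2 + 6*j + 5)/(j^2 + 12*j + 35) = (j + 1)/(j + 7)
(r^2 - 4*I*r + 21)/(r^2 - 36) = (r^2 - 4*I*r + 21)/(r^2 - 36)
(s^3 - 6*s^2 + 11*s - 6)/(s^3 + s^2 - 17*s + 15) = (s - 2)/(s + 5)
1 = 1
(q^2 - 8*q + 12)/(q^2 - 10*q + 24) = (q - 2)/(q - 4)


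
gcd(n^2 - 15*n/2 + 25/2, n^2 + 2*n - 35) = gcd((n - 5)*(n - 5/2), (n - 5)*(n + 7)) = n - 5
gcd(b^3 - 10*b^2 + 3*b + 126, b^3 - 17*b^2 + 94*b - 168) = b^2 - 13*b + 42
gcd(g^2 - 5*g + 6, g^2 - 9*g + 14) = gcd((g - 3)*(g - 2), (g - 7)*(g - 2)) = g - 2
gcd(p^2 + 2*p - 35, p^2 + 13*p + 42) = p + 7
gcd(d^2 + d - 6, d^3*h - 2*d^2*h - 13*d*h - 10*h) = 1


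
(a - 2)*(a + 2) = a^2 - 4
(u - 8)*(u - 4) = u^2 - 12*u + 32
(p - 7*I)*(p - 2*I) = p^2 - 9*I*p - 14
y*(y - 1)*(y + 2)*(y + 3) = y^4 + 4*y^3 + y^2 - 6*y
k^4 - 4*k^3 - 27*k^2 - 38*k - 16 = (k - 8)*(k + 1)^2*(k + 2)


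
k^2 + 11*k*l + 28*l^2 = (k + 4*l)*(k + 7*l)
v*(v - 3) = v^2 - 3*v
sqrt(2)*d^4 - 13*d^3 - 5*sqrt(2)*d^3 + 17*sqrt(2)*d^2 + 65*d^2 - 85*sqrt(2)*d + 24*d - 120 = (d - 5)*(d - 4*sqrt(2))*(d - 3*sqrt(2))*(sqrt(2)*d + 1)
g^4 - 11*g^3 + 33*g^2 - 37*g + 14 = (g - 7)*(g - 2)*(g - 1)^2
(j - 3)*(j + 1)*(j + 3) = j^3 + j^2 - 9*j - 9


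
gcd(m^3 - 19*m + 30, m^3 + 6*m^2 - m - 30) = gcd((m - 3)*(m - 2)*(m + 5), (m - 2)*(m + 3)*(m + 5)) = m^2 + 3*m - 10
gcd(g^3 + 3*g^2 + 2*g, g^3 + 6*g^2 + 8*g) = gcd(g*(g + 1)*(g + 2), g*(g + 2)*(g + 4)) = g^2 + 2*g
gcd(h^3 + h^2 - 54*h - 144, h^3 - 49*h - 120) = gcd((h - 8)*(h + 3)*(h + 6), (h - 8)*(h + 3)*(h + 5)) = h^2 - 5*h - 24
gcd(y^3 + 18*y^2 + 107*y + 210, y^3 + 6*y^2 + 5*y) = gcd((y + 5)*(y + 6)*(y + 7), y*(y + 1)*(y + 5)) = y + 5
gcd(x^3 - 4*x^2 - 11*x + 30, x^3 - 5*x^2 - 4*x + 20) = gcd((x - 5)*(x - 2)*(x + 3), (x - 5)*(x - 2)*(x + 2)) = x^2 - 7*x + 10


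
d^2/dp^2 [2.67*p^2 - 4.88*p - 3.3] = 5.34000000000000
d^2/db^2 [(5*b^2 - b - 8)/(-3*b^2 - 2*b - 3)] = 26*(3*b^3 + 27*b^2 + 9*b - 7)/(27*b^6 + 54*b^5 + 117*b^4 + 116*b^3 + 117*b^2 + 54*b + 27)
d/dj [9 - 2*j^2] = -4*j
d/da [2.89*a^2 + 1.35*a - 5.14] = 5.78*a + 1.35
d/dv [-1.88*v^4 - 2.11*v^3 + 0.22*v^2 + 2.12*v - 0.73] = -7.52*v^3 - 6.33*v^2 + 0.44*v + 2.12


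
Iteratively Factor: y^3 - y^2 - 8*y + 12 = (y - 2)*(y^2 + y - 6) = (y - 2)^2*(y + 3)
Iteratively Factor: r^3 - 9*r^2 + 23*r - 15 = (r - 3)*(r^2 - 6*r + 5) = (r - 5)*(r - 3)*(r - 1)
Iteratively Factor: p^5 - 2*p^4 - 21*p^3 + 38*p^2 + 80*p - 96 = (p - 1)*(p^4 - p^3 - 22*p^2 + 16*p + 96) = (p - 4)*(p - 1)*(p^3 + 3*p^2 - 10*p - 24) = (p - 4)*(p - 1)*(p + 4)*(p^2 - p - 6) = (p - 4)*(p - 3)*(p - 1)*(p + 4)*(p + 2)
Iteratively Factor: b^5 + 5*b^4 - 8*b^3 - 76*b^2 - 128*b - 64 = (b - 4)*(b^4 + 9*b^3 + 28*b^2 + 36*b + 16) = (b - 4)*(b + 4)*(b^3 + 5*b^2 + 8*b + 4) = (b - 4)*(b + 1)*(b + 4)*(b^2 + 4*b + 4) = (b - 4)*(b + 1)*(b + 2)*(b + 4)*(b + 2)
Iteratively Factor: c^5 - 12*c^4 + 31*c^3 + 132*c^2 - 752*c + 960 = (c - 4)*(c^4 - 8*c^3 - c^2 + 128*c - 240) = (c - 4)^2*(c^3 - 4*c^2 - 17*c + 60) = (c - 5)*(c - 4)^2*(c^2 + c - 12) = (c - 5)*(c - 4)^2*(c + 4)*(c - 3)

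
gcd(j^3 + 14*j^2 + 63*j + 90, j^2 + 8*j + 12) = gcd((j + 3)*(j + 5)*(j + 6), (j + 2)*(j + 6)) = j + 6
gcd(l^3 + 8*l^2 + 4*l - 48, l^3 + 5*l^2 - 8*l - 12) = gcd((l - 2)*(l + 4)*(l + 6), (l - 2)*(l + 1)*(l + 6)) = l^2 + 4*l - 12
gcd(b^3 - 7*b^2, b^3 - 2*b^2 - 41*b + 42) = b - 7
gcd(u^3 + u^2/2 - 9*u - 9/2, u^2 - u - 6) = u - 3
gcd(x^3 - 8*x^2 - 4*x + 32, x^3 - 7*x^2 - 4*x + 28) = x^2 - 4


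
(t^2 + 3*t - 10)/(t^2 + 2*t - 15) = (t - 2)/(t - 3)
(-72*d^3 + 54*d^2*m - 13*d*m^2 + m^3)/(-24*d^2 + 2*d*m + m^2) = (18*d^2 - 9*d*m + m^2)/(6*d + m)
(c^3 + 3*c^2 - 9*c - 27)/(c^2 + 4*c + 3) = (c^2 - 9)/(c + 1)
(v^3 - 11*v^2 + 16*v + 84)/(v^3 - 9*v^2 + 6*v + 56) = (v - 6)/(v - 4)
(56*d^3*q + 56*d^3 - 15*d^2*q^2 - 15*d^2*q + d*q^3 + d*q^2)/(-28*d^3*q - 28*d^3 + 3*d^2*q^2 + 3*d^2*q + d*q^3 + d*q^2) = (56*d^2 - 15*d*q + q^2)/(-28*d^2 + 3*d*q + q^2)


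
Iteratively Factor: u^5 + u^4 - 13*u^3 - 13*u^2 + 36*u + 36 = (u - 3)*(u^4 + 4*u^3 - u^2 - 16*u - 12) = (u - 3)*(u + 1)*(u^3 + 3*u^2 - 4*u - 12) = (u - 3)*(u - 2)*(u + 1)*(u^2 + 5*u + 6) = (u - 3)*(u - 2)*(u + 1)*(u + 2)*(u + 3)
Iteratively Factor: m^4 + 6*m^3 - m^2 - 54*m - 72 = (m - 3)*(m^3 + 9*m^2 + 26*m + 24) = (m - 3)*(m + 4)*(m^2 + 5*m + 6) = (m - 3)*(m + 3)*(m + 4)*(m + 2)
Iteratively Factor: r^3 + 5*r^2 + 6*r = (r)*(r^2 + 5*r + 6) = r*(r + 3)*(r + 2)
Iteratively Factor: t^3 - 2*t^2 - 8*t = (t - 4)*(t^2 + 2*t) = (t - 4)*(t + 2)*(t)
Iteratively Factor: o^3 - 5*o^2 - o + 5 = (o - 5)*(o^2 - 1) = (o - 5)*(o + 1)*(o - 1)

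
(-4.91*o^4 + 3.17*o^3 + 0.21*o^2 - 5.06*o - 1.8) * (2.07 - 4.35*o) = 21.3585*o^5 - 23.9532*o^4 + 5.6484*o^3 + 22.4457*o^2 - 2.6442*o - 3.726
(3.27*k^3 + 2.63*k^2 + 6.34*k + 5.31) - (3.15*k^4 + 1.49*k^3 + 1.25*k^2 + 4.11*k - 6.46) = -3.15*k^4 + 1.78*k^3 + 1.38*k^2 + 2.23*k + 11.77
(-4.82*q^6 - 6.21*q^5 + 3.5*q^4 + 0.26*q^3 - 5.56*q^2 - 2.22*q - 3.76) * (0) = 0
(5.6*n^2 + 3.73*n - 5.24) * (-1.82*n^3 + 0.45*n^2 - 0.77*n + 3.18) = -10.192*n^5 - 4.2686*n^4 + 6.9033*n^3 + 12.5779*n^2 + 15.8962*n - 16.6632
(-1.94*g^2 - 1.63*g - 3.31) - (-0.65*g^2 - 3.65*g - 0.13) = -1.29*g^2 + 2.02*g - 3.18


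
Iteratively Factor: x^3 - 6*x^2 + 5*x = (x)*(x^2 - 6*x + 5) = x*(x - 5)*(x - 1)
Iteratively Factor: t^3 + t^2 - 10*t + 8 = (t - 1)*(t^2 + 2*t - 8) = (t - 1)*(t + 4)*(t - 2)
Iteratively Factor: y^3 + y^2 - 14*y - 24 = (y + 3)*(y^2 - 2*y - 8) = (y + 2)*(y + 3)*(y - 4)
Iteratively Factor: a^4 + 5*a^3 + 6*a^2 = (a + 2)*(a^3 + 3*a^2) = a*(a + 2)*(a^2 + 3*a) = a^2*(a + 2)*(a + 3)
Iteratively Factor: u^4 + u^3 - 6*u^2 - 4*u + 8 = (u + 2)*(u^3 - u^2 - 4*u + 4) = (u + 2)^2*(u^2 - 3*u + 2) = (u - 1)*(u + 2)^2*(u - 2)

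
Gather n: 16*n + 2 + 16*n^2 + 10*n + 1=16*n^2 + 26*n + 3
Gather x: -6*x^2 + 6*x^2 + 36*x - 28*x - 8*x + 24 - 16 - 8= 0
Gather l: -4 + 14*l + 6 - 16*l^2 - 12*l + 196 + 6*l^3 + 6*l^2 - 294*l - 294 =6*l^3 - 10*l^2 - 292*l - 96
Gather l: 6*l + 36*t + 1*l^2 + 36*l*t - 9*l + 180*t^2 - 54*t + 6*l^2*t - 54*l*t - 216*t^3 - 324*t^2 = l^2*(6*t + 1) + l*(-18*t - 3) - 216*t^3 - 144*t^2 - 18*t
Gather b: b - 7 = b - 7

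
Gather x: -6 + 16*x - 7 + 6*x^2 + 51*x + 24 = 6*x^2 + 67*x + 11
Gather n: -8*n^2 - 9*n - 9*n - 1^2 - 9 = -8*n^2 - 18*n - 10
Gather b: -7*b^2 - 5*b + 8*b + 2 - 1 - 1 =-7*b^2 + 3*b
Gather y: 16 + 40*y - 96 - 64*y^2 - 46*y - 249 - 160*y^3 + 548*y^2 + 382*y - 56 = -160*y^3 + 484*y^2 + 376*y - 385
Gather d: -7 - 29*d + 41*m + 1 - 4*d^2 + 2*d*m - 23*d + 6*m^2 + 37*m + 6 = -4*d^2 + d*(2*m - 52) + 6*m^2 + 78*m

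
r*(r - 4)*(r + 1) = r^3 - 3*r^2 - 4*r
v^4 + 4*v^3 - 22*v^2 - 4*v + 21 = (v - 3)*(v - 1)*(v + 1)*(v + 7)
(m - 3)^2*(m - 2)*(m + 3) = m^4 - 5*m^3 - 3*m^2 + 45*m - 54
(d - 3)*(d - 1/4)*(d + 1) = d^3 - 9*d^2/4 - 5*d/2 + 3/4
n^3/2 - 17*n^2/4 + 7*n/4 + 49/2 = (n/2 + 1)*(n - 7)*(n - 7/2)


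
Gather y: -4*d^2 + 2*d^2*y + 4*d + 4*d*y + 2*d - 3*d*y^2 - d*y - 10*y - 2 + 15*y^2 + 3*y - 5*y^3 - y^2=-4*d^2 + 6*d - 5*y^3 + y^2*(14 - 3*d) + y*(2*d^2 + 3*d - 7) - 2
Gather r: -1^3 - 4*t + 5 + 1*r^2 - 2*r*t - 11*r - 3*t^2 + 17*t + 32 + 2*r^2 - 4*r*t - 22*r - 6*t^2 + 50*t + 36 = 3*r^2 + r*(-6*t - 33) - 9*t^2 + 63*t + 72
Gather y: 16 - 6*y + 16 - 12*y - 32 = -18*y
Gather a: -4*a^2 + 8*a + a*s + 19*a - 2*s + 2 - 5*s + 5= -4*a^2 + a*(s + 27) - 7*s + 7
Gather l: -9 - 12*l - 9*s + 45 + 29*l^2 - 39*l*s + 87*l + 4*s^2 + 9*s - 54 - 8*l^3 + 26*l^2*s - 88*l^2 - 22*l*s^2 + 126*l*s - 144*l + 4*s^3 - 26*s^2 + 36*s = -8*l^3 + l^2*(26*s - 59) + l*(-22*s^2 + 87*s - 69) + 4*s^3 - 22*s^2 + 36*s - 18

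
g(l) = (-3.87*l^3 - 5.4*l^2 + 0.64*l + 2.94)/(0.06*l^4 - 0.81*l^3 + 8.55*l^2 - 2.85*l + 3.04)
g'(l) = (-11.61*l^2 - 10.8*l + 0.64)/(0.06*l^4 - 0.81*l^3 + 8.55*l^2 - 2.85*l + 3.04) + (-3.87*l^3 - 5.4*l^2 + 0.64*l + 2.94)*(-0.24*l^3 + 2.43*l^2 - 17.1*l + 2.85)/(0.06*l^4 - 0.81*l^3 + 8.55*l^2 - 2.85*l + 3.04)^2 = (0.2322*l^6 + 0.647999999999998*l^5 - 37.5777*l^4 + 22.3902*l^3 - 18.2322*l^2 - 83.106*l + 10.3246)/(0.0036*l^8 - 0.0972*l^7 + 1.6821*l^6 - 14.193*l^5 + 78.0843*l^4 - 53.6598*l^3 + 60.1065*l^2 - 17.328*l + 9.2416)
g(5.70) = -4.98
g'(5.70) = -0.78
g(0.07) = 1.03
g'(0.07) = 0.53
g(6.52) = -5.59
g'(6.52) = -0.70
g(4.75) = -4.21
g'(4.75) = -0.84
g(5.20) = -4.58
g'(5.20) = -0.81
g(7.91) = -6.42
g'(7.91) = -0.50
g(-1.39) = 0.08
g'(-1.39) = -0.17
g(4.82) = -4.26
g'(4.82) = -0.83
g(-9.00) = 1.40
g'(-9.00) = -0.06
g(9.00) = -6.87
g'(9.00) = -0.32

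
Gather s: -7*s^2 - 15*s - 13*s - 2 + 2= -7*s^2 - 28*s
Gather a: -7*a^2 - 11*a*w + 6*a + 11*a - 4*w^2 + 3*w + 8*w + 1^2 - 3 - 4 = -7*a^2 + a*(17 - 11*w) - 4*w^2 + 11*w - 6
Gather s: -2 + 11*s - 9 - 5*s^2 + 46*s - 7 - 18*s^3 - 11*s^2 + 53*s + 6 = -18*s^3 - 16*s^2 + 110*s - 12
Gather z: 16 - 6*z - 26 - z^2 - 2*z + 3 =-z^2 - 8*z - 7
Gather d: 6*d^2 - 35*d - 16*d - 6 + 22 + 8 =6*d^2 - 51*d + 24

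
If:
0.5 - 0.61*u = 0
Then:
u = 0.82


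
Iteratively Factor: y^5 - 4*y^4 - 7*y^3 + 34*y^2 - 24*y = (y - 1)*(y^4 - 3*y^3 - 10*y^2 + 24*y) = y*(y - 1)*(y^3 - 3*y^2 - 10*y + 24) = y*(y - 1)*(y + 3)*(y^2 - 6*y + 8) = y*(y - 4)*(y - 1)*(y + 3)*(y - 2)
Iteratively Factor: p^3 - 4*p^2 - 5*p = (p)*(p^2 - 4*p - 5) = p*(p - 5)*(p + 1)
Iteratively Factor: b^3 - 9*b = (b - 3)*(b^2 + 3*b) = b*(b - 3)*(b + 3)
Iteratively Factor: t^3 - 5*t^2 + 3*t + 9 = (t - 3)*(t^2 - 2*t - 3) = (t - 3)^2*(t + 1)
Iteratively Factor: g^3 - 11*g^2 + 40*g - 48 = (g - 4)*(g^2 - 7*g + 12) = (g - 4)*(g - 3)*(g - 4)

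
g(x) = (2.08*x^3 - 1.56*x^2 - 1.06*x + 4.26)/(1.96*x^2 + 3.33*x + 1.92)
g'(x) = (-3.92*x - 3.33)*(2.08*x^3 - 1.56*x^2 - 1.06*x + 4.26)/(1.96*x^2 + 3.33*x + 1.92)^2 + (6.24*x^2 - 3.12*x - 1.06)/(1.96*x^2 + 3.33*x + 1.92)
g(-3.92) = -7.42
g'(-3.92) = 0.94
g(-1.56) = -3.87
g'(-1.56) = 5.50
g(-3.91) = -7.41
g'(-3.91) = 0.94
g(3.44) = 1.83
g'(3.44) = 0.86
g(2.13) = 0.84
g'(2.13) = 0.60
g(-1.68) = -4.43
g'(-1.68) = 3.97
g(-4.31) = -7.79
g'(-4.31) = 0.95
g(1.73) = 0.63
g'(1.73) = 0.43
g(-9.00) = -12.46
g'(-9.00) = 1.03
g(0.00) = 2.22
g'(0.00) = -4.40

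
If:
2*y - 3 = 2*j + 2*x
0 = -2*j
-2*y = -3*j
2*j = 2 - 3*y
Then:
No Solution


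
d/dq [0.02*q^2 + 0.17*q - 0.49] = 0.04*q + 0.17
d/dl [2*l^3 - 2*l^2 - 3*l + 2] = 6*l^2 - 4*l - 3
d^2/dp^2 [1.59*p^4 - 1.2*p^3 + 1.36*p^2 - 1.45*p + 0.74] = 19.08*p^2 - 7.2*p + 2.72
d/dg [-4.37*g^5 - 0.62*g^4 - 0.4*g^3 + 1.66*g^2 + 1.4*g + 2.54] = -21.85*g^4 - 2.48*g^3 - 1.2*g^2 + 3.32*g + 1.4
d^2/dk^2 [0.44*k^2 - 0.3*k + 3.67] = 0.880000000000000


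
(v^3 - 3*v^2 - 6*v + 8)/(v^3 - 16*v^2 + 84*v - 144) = (v^2 + v - 2)/(v^2 - 12*v + 36)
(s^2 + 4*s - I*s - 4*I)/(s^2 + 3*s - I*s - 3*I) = (s + 4)/(s + 3)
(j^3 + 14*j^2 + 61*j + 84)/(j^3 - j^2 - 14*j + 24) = (j^2 + 10*j + 21)/(j^2 - 5*j + 6)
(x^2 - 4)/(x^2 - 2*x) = (x + 2)/x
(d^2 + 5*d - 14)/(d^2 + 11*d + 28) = (d - 2)/(d + 4)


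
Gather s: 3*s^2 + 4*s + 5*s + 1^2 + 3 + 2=3*s^2 + 9*s + 6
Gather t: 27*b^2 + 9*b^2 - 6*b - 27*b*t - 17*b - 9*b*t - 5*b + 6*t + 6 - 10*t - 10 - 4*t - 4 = 36*b^2 - 28*b + t*(-36*b - 8) - 8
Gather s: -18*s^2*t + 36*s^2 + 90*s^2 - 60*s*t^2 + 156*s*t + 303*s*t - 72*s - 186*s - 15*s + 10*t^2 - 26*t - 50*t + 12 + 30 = s^2*(126 - 18*t) + s*(-60*t^2 + 459*t - 273) + 10*t^2 - 76*t + 42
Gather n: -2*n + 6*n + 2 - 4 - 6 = 4*n - 8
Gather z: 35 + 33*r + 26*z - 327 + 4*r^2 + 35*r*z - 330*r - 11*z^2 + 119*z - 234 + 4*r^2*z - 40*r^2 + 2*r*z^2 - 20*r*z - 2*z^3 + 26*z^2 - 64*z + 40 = -36*r^2 - 297*r - 2*z^3 + z^2*(2*r + 15) + z*(4*r^2 + 15*r + 81) - 486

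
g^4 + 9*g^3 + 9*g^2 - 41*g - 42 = (g - 2)*(g + 1)*(g + 3)*(g + 7)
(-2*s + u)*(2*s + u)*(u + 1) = -4*s^2*u - 4*s^2 + u^3 + u^2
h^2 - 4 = (h - 2)*(h + 2)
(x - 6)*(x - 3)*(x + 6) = x^3 - 3*x^2 - 36*x + 108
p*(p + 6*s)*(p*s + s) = p^3*s + 6*p^2*s^2 + p^2*s + 6*p*s^2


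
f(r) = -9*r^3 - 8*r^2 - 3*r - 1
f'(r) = -27*r^2 - 16*r - 3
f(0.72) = -10.67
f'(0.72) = -28.52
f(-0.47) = -0.42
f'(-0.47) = -1.44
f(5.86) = -2104.37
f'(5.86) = -1023.93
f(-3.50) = 297.38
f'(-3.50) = -277.75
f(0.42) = -4.34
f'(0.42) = -14.48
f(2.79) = -267.10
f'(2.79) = -257.81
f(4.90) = -1266.62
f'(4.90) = -729.67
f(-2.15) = 57.92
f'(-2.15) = -93.41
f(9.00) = -7237.00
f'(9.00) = -2334.00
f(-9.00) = 5939.00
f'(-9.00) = -2046.00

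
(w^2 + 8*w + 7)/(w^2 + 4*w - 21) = (w + 1)/(w - 3)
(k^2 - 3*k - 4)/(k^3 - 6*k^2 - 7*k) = (k - 4)/(k*(k - 7))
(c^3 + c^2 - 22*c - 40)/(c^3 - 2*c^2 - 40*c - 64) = (c - 5)/(c - 8)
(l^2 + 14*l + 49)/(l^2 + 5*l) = (l^2 + 14*l + 49)/(l*(l + 5))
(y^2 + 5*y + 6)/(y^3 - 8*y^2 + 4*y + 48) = (y + 3)/(y^2 - 10*y + 24)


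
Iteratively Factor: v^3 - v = (v + 1)*(v^2 - v) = v*(v + 1)*(v - 1)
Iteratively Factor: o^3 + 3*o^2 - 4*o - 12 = (o + 2)*(o^2 + o - 6) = (o + 2)*(o + 3)*(o - 2)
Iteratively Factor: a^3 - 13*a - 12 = (a + 3)*(a^2 - 3*a - 4) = (a - 4)*(a + 3)*(a + 1)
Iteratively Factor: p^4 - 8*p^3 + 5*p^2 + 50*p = (p - 5)*(p^3 - 3*p^2 - 10*p) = p*(p - 5)*(p^2 - 3*p - 10) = p*(p - 5)^2*(p + 2)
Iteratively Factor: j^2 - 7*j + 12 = (j - 3)*(j - 4)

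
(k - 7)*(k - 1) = k^2 - 8*k + 7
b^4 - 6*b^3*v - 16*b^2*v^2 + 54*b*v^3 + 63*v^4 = (b - 7*v)*(b - 3*v)*(b + v)*(b + 3*v)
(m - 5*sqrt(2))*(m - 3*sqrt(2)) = m^2 - 8*sqrt(2)*m + 30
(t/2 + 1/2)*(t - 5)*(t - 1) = t^3/2 - 5*t^2/2 - t/2 + 5/2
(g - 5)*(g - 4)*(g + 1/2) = g^3 - 17*g^2/2 + 31*g/2 + 10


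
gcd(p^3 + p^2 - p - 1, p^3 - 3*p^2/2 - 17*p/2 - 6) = p + 1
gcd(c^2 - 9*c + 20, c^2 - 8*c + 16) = c - 4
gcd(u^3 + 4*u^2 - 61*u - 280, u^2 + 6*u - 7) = u + 7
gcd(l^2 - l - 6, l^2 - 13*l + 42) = 1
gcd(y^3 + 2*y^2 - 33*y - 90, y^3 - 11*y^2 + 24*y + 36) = y - 6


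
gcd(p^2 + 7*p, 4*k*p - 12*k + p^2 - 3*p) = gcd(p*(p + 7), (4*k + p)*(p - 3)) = 1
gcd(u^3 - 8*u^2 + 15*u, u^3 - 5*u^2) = u^2 - 5*u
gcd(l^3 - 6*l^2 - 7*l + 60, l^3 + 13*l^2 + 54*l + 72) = l + 3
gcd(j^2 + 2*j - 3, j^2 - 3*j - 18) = j + 3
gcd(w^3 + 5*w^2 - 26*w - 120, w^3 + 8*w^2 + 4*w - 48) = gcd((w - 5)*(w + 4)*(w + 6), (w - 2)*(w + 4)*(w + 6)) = w^2 + 10*w + 24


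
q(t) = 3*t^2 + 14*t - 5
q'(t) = 6*t + 14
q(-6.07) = 20.55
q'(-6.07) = -22.42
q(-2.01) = -21.02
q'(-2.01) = 1.94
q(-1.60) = -19.72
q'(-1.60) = 4.40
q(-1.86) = -20.66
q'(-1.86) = 2.84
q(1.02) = 12.40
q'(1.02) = 20.12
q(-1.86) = -20.66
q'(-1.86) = 2.84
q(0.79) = 7.93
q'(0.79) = 18.74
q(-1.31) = -18.19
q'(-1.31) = 6.14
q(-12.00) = 259.00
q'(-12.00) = -58.00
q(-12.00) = 259.00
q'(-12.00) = -58.00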